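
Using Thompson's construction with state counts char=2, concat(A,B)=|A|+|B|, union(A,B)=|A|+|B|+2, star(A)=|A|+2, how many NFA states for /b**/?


Syntax tree has 1 char leaf(s), 0 union(s), 2 star(s)
chars contribute 1×2 = 2; each union adds +2; each star adds +2
Total: 2 + 0 + 4 = 6 states


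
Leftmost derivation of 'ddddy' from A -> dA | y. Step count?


Derivation: A => dA => ddA => dddA => ddddA => ddddy
Steps: 5


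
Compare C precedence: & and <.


'<' is relational (level 7); '&' is bitwise AND (level 5)
Higher level binds tighter
'<' has higher precedence than '&'


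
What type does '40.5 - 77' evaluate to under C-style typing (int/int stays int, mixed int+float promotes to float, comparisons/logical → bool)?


Operand types: float - int
Rule: mixed int/float promotes to float; int/int stays int
Result type: float


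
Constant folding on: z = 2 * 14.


2 * 14 = 28 at compile time
Optimized: z = 28


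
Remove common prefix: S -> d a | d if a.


Common prefix: 'd'
Factored: S -> d S', S' -> a | if a


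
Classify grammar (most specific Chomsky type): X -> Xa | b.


Left-linear: every RHS is a terminal or one nonterminal followed by a terminal
Classification: Type 3 (Regular)


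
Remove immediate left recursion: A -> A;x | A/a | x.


Left-recursive alternatives: A;x, A/a; non-recursive: x
Introduce A': A -> xA', A' -> ;xA' | /aA' | ε


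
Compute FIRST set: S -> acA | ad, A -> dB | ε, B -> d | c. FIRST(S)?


Per alternative of S: FIRST(acA) = {a}; FIRST(ad) = {a}
FIRST(S) = {a}


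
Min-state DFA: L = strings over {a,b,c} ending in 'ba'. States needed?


Track the longest suffix of input matching a prefix of 'ba': 3 classes (prefixes of length 0..2)
Minimal DFA: 3 states


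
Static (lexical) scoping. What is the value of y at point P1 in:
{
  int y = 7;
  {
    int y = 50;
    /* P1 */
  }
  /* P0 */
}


y declared in the same block as P1
y = 50


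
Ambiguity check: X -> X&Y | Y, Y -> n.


precedence layered via separate nonterminal Y: deterministic
Unambiguous


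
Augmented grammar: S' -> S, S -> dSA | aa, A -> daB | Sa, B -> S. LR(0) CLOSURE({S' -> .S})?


Start: S' -> .S
For each item with dot before a nonterminal B, add B -> .γ for every B-production
Closure: [S' -> .S, S -> .dSA, S -> .aa]


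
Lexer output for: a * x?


Scan left to right, longest-match per lexeme
Tokens: ID(a), OP(*), ID(x)


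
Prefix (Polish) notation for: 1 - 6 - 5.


left-to-right (same/higher precedence on left): tree is (- (- 1 6) 5)
Prefix: - - 1 6 5


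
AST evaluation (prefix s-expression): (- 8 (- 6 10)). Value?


Evaluate inner: (- 6 10) = -4
Evaluate root: (- 8 -4) = 12
Result: 12


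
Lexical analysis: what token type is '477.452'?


Pattern: digits with a decimal point
Type: FLOAT_LITERAL


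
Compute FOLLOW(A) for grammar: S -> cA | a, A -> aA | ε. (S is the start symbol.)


$ ∈ FOLLOW(S). For each A -> αBβ: add FIRST(β)\{ε} to FOLLOW(B); if β nullable, add FOLLOW(A).
FOLLOW(A) = {$}


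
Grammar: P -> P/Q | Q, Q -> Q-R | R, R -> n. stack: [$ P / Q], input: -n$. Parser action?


'-' can extend Q; shift to build Q -> Q-R
Action: shift


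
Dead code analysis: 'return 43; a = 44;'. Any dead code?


statement follows a return and is unreachable
Dead: 'a = 44'


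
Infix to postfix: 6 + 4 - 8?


Left to right (same or higher precedence on left)
Postfix: 6 4 + 8 -


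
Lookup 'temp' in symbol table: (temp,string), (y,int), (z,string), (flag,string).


Lookup 'temp' → type string


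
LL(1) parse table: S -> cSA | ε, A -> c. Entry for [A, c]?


For [A, c]: 'c' ∈ FIRST(c)
Entry: A -> c


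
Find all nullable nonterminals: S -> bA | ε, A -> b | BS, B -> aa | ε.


A nonterminal is nullable iff some alternative derives ε (directly, or every symbol in it is nullable)
Nullable: {A, B, S}


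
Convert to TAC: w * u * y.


Break into single-operator statements:
t1 = w * u
t2 = t1 * y


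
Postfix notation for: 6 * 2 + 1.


Left to right (same or higher precedence on left)
Postfix: 6 2 * 1 +


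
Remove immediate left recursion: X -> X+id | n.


Left-recursive alternatives: X+id; non-recursive: n
Introduce X': X -> nX', X' -> +idX' | ε


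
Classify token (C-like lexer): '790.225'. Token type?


Pattern: digits with a decimal point
Type: FLOAT_LITERAL


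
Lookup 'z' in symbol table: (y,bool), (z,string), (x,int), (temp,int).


Lookup 'z' → type string


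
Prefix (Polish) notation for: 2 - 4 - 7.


left-to-right (same/higher precedence on left): tree is (- (- 2 4) 7)
Prefix: - - 2 4 7


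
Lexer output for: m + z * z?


Scan left to right, longest-match per lexeme
Tokens: ID(m), OP(+), ID(z), OP(*), ID(z)


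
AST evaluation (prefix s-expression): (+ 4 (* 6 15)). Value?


Evaluate inner: (* 6 15) = 90
Evaluate root: (+ 4 90) = 94
Result: 94


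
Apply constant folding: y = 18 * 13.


18 * 13 = 234 at compile time
Optimized: y = 234


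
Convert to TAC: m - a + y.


Break into single-operator statements:
t1 = m - a
t2 = t1 + y


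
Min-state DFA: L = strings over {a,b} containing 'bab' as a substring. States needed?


KMP-style automaton: 3 progress states + 1 absorbing accept = 4
Minimal DFA: 4 states


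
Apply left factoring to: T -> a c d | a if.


Common prefix: 'a'
Factored: T -> a T', T' -> c d | if


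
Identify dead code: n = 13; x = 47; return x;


n is assigned but never read
Dead: 'n = 13'


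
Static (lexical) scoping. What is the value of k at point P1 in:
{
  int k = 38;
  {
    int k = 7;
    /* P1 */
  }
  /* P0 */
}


k declared in the same block as P1
k = 7


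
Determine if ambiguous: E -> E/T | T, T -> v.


precedence layered via separate nonterminal T: deterministic
Unambiguous


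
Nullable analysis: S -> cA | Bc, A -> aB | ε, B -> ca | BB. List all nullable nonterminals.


A nonterminal is nullable iff some alternative derives ε (directly, or every symbol in it is nullable)
Nullable: {A}


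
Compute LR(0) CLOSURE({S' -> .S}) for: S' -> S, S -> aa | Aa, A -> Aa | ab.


Start: S' -> .S
For each item with dot before a nonterminal B, add B -> .γ for every B-production
Closure: [S' -> .S, S -> .aa, S -> .Aa, A -> .Aa, A -> .ab]


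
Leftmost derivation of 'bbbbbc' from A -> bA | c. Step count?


Derivation: A => bA => bbA => bbbA => bbbbA => bbbbbA => bbbbbc
Steps: 6


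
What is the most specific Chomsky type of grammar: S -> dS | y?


Right-linear: every RHS is a terminal or a terminal followed by one nonterminal
Classification: Type 3 (Regular)


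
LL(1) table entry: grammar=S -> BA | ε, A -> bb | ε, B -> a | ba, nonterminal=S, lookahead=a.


For [S, a]: 'a' ∈ FIRST(BA)
Entry: S -> BA


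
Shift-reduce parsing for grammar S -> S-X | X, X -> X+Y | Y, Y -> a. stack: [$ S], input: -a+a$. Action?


shift '-' to continue S -> S-X
Action: shift


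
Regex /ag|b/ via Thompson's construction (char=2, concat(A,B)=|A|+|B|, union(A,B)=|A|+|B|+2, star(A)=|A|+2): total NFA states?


Syntax tree has 3 char leaf(s), 1 union(s), 0 star(s)
chars contribute 3×2 = 6; each union adds +2; each star adds +2
Total: 6 + 2 + 0 = 8 states


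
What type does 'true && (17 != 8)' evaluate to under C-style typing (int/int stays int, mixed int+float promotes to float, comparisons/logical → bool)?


Operand types: bool && bool
Rule: logical operators take bool operands and yield bool
Result type: bool


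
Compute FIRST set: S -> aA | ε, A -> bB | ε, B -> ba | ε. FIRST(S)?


Per alternative of S: FIRST(aA) = {a}; FIRST(ε) = {ε}
FIRST(S) = {a, ε}


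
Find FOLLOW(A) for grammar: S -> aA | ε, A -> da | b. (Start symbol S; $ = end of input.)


$ ∈ FOLLOW(S). For each A -> αBβ: add FIRST(β)\{ε} to FOLLOW(B); if β nullable, add FOLLOW(A).
FOLLOW(A) = {$}


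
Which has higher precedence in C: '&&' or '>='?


'>=' is relational (level 7); '&&' is logical AND (level 2)
Higher level binds tighter
'>=' has higher precedence than '&&'


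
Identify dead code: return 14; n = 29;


statement follows a return and is unreachable
Dead: 'n = 29'


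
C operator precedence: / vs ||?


'/' is multiplicative (level 10); '||' is logical OR (level 1)
Higher level binds tighter
'/' has higher precedence than '||'


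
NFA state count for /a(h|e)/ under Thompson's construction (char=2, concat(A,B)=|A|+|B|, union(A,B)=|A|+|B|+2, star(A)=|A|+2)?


Syntax tree has 3 char leaf(s), 1 union(s), 0 star(s)
chars contribute 3×2 = 6; each union adds +2; each star adds +2
Total: 6 + 2 + 0 = 8 states


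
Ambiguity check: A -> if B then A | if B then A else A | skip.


dangling else: 'if B then if B then skip else skip' parses two ways
Ambiguous


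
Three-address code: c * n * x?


Break into single-operator statements:
t1 = c * n
t2 = t1 * x


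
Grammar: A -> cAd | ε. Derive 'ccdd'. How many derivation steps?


Derivation: A => cAd => ccAdd => ccdd
Steps: 3


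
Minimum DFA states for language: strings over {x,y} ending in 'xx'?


Track the longest suffix of input matching a prefix of 'xx': 3 classes (prefixes of length 0..2)
Minimal DFA: 3 states


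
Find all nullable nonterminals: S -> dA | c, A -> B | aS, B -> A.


A nonterminal is nullable iff some alternative derives ε (directly, or every symbol in it is nullable)
Nullable: {}


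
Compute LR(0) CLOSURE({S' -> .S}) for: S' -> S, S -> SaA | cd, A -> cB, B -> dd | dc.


Start: S' -> .S
For each item with dot before a nonterminal B, add B -> .γ for every B-production
Closure: [S' -> .S, S -> .SaA, S -> .cd]


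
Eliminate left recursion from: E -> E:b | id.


Left-recursive alternatives: E:b; non-recursive: id
Introduce E': E -> idE', E' -> :bE' | ε


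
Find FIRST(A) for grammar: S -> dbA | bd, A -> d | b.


Per alternative of A: FIRST(d) = {d}; FIRST(b) = {b}
FIRST(A) = {b, d}


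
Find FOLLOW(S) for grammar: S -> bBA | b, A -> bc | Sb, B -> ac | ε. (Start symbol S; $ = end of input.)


$ ∈ FOLLOW(S). For each A -> αBβ: add FIRST(β)\{ε} to FOLLOW(B); if β nullable, add FOLLOW(A).
FOLLOW(S) = {$, b}


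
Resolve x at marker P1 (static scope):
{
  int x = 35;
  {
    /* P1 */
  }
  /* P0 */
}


P1's block does not declare x; resolves to the enclosing declaration at depth 0
x = 35


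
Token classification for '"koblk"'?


Pattern: double-quoted sequence
Type: STRING_LITERAL


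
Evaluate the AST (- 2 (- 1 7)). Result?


Evaluate inner: (- 1 7) = -6
Evaluate root: (- 2 -6) = 8
Result: 8


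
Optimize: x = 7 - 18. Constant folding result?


7 - 18 = -11 at compile time
Optimized: x = -11


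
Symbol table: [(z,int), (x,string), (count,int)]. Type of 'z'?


Lookup 'z' → type int


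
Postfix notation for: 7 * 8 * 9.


Left to right (same or higher precedence on left)
Postfix: 7 8 * 9 *


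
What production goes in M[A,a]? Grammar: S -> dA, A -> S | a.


For [A, a]: 'a' ∈ FIRST(a)
Entry: A -> a


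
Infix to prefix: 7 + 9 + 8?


left-to-right (same/higher precedence on left): tree is (+ (+ 7 9) 8)
Prefix: + + 7 9 8


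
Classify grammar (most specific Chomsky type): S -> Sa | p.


Left-linear: every RHS is a terminal or one nonterminal followed by a terminal
Classification: Type 3 (Regular)


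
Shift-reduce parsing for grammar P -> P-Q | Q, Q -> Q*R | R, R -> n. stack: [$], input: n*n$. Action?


no handle on stack; shift 'n'
Action: shift


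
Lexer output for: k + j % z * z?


Scan left to right, longest-match per lexeme
Tokens: ID(k), OP(+), ID(j), OP(%), ID(z), OP(*), ID(z)


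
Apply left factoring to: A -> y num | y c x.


Common prefix: 'y'
Factored: A -> y A', A' -> num | c x


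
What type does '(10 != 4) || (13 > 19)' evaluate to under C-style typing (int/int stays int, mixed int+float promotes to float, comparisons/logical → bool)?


Operand types: bool || bool
Rule: logical operators take bool operands and yield bool
Result type: bool


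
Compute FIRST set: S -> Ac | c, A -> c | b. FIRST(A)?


Per alternative of A: FIRST(c) = {c}; FIRST(b) = {b}
FIRST(A) = {b, c}


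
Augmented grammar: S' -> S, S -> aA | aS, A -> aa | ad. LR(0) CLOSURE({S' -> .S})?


Start: S' -> .S
For each item with dot before a nonterminal B, add B -> .γ for every B-production
Closure: [S' -> .S, S -> .aA, S -> .aS]


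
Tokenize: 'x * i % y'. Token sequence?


Scan left to right, longest-match per lexeme
Tokens: ID(x), OP(*), ID(i), OP(%), ID(y)


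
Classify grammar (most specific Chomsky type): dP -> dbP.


LHS has context (more than one symbol) and |LHS| ≤ |RHS|
Classification: Type 1 (Context-Sensitive)


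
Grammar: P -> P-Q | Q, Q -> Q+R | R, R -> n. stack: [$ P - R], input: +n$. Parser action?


'R' (not preceded by Q+) is the handle for Q -> R
Action: reduce (Q -> R)


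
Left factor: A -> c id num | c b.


Common prefix: 'c'
Factored: A -> c A', A' -> id num | b


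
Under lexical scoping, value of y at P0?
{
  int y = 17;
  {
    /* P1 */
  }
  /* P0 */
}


y declared in the same block as P0
y = 17


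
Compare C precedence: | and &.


'&' is bitwise AND (level 5); '|' is bitwise OR (level 3)
Higher level binds tighter
'&' has higher precedence than '|'


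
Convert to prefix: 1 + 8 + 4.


left-to-right (same/higher precedence on left): tree is (+ (+ 1 8) 4)
Prefix: + + 1 8 4


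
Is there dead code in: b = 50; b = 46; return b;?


first assignment to b is overwritten before any read
Dead: 'b = 50'


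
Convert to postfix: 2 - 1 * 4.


* has higher precedence, evaluate 1*4 first
Postfix: 2 1 4 * -


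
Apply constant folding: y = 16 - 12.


16 - 12 = 4 at compile time
Optimized: y = 4


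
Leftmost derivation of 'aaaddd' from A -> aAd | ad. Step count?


Derivation: A => aAd => aaAdd => aaaddd
Steps: 3


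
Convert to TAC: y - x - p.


Break into single-operator statements:
t1 = y - x
t2 = t1 - p


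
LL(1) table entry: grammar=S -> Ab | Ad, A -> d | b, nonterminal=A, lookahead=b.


For [A, b]: 'b' ∈ FIRST(b)
Entry: A -> b


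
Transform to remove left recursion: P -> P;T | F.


Left-recursive alternatives: P;T; non-recursive: F
Introduce P': P -> FP', P' -> ;TP' | ε


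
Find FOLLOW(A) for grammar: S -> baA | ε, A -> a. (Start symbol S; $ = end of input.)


$ ∈ FOLLOW(S). For each A -> αBβ: add FIRST(β)\{ε} to FOLLOW(B); if β nullable, add FOLLOW(A).
FOLLOW(A) = {$}


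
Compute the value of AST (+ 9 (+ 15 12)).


Evaluate inner: (+ 15 12) = 27
Evaluate root: (+ 9 27) = 36
Result: 36


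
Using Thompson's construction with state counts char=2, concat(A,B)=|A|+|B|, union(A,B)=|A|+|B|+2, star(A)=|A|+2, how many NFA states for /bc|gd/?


Syntax tree has 4 char leaf(s), 1 union(s), 0 star(s)
chars contribute 4×2 = 8; each union adds +2; each star adds +2
Total: 8 + 2 + 0 = 10 states


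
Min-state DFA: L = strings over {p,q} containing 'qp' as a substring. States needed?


KMP-style automaton: 2 progress states + 1 absorbing accept = 3
Minimal DFA: 3 states


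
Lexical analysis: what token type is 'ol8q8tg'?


Pattern: letter/underscore followed by alphanumerics, not a keyword
Type: IDENTIFIER


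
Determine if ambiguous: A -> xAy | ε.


balanced x^n…y^n: each string has a unique parse
Unambiguous


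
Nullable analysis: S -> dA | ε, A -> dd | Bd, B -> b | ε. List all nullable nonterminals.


A nonterminal is nullable iff some alternative derives ε (directly, or every symbol in it is nullable)
Nullable: {B, S}


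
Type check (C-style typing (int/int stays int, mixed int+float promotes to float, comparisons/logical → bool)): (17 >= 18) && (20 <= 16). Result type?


Operand types: bool && bool
Rule: logical operators take bool operands and yield bool
Result type: bool


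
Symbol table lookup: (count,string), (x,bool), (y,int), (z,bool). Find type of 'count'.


Lookup 'count' → type string


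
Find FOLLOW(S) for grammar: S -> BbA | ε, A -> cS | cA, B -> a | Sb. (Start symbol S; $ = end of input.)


$ ∈ FOLLOW(S). For each A -> αBβ: add FIRST(β)\{ε} to FOLLOW(B); if β nullable, add FOLLOW(A).
FOLLOW(S) = {$, b}


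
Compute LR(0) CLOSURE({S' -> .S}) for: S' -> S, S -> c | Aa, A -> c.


Start: S' -> .S
For each item with dot before a nonterminal B, add B -> .γ for every B-production
Closure: [S' -> .S, S -> .c, S -> .Aa, A -> .c]


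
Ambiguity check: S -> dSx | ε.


balanced d^n…x^n: each string has a unique parse
Unambiguous


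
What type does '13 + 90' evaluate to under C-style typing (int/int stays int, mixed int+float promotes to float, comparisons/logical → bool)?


Operand types: int + int
Rule: mixed int/float promotes to float; int/int stays int
Result type: int


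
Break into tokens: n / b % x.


Scan left to right, longest-match per lexeme
Tokens: ID(n), OP(/), ID(b), OP(%), ID(x)


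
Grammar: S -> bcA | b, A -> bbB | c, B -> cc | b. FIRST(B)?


Per alternative of B: FIRST(cc) = {c}; FIRST(b) = {b}
FIRST(B) = {b, c}


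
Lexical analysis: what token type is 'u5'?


Pattern: letter/underscore followed by alphanumerics, not a keyword
Type: IDENTIFIER


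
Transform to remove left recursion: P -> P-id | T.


Left-recursive alternatives: P-id; non-recursive: T
Introduce P': P -> TP', P' -> -idP' | ε


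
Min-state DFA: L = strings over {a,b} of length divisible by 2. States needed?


Track length mod 2: states 0..1, accept at 0
Minimal DFA: 2 states


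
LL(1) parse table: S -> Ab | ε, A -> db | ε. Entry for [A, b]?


For [A, b]: ε is nullable and 'b' ∈ FOLLOW(A)
Entry: A -> ε


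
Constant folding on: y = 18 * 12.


18 * 12 = 216 at compile time
Optimized: y = 216


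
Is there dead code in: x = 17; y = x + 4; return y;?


x is read by y's definition; y is returned
No dead code


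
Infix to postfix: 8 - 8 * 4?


* has higher precedence, evaluate 8*4 first
Postfix: 8 8 4 * -


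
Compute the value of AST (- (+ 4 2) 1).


Evaluate inner: (+ 4 2) = 6
Evaluate root: (- 6 1) = 5
Result: 5


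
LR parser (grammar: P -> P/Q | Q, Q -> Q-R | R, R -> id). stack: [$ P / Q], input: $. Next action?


handle 'P/Q' on top; lookahead ∈ FOLLOW(P) = {/, $}
Action: reduce (P -> P/Q)


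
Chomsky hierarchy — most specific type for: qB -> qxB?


LHS has context (more than one symbol) and |LHS| ≤ |RHS|
Classification: Type 1 (Context-Sensitive)


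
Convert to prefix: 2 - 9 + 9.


left-to-right (same/higher precedence on left): tree is (+ (- 2 9) 9)
Prefix: + - 2 9 9


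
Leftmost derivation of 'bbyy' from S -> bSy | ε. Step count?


Derivation: S => bSy => bbSyy => bbyy
Steps: 3


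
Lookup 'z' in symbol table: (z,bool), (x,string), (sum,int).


Lookup 'z' → type bool


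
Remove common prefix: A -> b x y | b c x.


Common prefix: 'b'
Factored: A -> b A', A' -> x y | c x


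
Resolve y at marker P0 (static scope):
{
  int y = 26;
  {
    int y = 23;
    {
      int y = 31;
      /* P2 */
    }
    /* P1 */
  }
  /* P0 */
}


y declared in the same block as P0
y = 26


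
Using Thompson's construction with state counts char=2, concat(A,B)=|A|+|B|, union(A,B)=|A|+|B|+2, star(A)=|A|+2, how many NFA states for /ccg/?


Syntax tree has 3 char leaf(s), 0 union(s), 0 star(s)
chars contribute 3×2 = 6; each union adds +2; each star adds +2
Total: 6 + 0 + 0 = 6 states


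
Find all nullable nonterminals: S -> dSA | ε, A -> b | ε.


A nonterminal is nullable iff some alternative derives ε (directly, or every symbol in it is nullable)
Nullable: {A, S}


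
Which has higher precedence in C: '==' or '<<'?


'<<' is shift (level 8); '==' is equality (level 6)
Higher level binds tighter
'<<' has higher precedence than '=='


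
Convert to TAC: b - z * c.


Break into single-operator statements:
t1 = z * c
t2 = b - t1


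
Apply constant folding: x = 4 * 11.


4 * 11 = 44 at compile time
Optimized: x = 44


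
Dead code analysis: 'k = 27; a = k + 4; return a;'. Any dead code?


k is read by a's definition; a is returned
No dead code


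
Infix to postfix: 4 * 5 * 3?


Left to right (same or higher precedence on left)
Postfix: 4 5 * 3 *


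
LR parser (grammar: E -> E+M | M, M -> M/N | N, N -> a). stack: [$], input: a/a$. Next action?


no handle on stack; shift 'a'
Action: shift


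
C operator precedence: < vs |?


'<' is relational (level 7); '|' is bitwise OR (level 3)
Higher level binds tighter
'<' has higher precedence than '|'


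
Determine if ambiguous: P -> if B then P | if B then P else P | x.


dangling else: 'if B then if B then x else x' parses two ways
Ambiguous


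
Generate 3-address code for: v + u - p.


Break into single-operator statements:
t1 = v + u
t2 = t1 - p


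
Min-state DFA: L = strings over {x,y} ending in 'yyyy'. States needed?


Track the longest suffix of input matching a prefix of 'yyyy': 5 classes (prefixes of length 0..4)
Minimal DFA: 5 states


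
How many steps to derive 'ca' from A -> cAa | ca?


Derivation: A => ca
Steps: 1


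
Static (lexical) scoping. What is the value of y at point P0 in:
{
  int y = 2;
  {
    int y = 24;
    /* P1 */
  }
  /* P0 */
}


y declared in the same block as P0
y = 2


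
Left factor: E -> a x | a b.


Common prefix: 'a'
Factored: E -> a E', E' -> x | b


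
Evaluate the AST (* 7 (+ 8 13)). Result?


Evaluate inner: (+ 8 13) = 21
Evaluate root: (* 7 21) = 147
Result: 147


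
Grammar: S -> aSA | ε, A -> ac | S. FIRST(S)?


Per alternative of S: FIRST(aSA) = {a}; FIRST(ε) = {ε}
FIRST(S) = {a, ε}


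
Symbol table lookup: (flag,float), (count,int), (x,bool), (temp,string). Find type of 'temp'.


Lookup 'temp' → type string


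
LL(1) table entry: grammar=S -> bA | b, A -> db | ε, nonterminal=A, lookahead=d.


For [A, d]: 'd' ∈ FIRST(db)
Entry: A -> db


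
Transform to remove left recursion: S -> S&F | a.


Left-recursive alternatives: S&F; non-recursive: a
Introduce S': S -> aS', S' -> &FS' | ε


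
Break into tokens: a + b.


Scan left to right, longest-match per lexeme
Tokens: ID(a), OP(+), ID(b)


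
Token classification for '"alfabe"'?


Pattern: double-quoted sequence
Type: STRING_LITERAL


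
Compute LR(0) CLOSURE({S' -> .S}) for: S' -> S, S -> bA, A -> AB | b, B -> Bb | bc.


Start: S' -> .S
For each item with dot before a nonterminal B, add B -> .γ for every B-production
Closure: [S' -> .S, S -> .bA]


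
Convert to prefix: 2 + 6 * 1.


'*' binds tighter: tree is (+ 2 (* 6 1))
Prefix: + 2 * 6 1


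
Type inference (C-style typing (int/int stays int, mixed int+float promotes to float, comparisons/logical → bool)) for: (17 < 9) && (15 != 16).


Operand types: bool && bool
Rule: logical operators take bool operands and yield bool
Result type: bool


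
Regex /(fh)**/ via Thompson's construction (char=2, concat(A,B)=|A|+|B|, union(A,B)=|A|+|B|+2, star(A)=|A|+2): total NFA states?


Syntax tree has 2 char leaf(s), 0 union(s), 2 star(s)
chars contribute 2×2 = 4; each union adds +2; each star adds +2
Total: 4 + 0 + 4 = 8 states


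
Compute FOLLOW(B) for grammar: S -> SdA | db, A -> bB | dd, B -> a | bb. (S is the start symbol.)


$ ∈ FOLLOW(S). For each A -> αBβ: add FIRST(β)\{ε} to FOLLOW(B); if β nullable, add FOLLOW(A).
FOLLOW(B) = {$, d}


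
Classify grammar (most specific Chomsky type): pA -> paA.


LHS has context (more than one symbol) and |LHS| ≤ |RHS|
Classification: Type 1 (Context-Sensitive)


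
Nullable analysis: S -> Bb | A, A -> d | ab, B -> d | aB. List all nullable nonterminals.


A nonterminal is nullable iff some alternative derives ε (directly, or every symbol in it is nullable)
Nullable: {}


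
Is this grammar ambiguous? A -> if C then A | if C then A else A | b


dangling else: 'if C then if C then b else b' parses two ways
Ambiguous


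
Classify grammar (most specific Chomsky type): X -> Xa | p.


Left-linear: every RHS is a terminal or one nonterminal followed by a terminal
Classification: Type 3 (Regular)


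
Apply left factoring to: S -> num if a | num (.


Common prefix: 'num'
Factored: S -> num S', S' -> if a | (


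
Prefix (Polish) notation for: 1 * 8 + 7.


left-to-right (same/higher precedence on left): tree is (+ (* 1 8) 7)
Prefix: + * 1 8 7


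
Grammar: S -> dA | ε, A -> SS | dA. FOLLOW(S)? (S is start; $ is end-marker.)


$ ∈ FOLLOW(S). For each A -> αBβ: add FIRST(β)\{ε} to FOLLOW(B); if β nullable, add FOLLOW(A).
FOLLOW(S) = {$, d}


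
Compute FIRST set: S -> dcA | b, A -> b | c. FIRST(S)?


Per alternative of S: FIRST(dcA) = {d}; FIRST(b) = {b}
FIRST(S) = {b, d}


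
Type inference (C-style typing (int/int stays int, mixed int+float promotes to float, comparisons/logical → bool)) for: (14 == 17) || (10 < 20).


Operand types: bool || bool
Rule: logical operators take bool operands and yield bool
Result type: bool


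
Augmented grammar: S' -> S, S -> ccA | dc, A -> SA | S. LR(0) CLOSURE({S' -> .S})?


Start: S' -> .S
For each item with dot before a nonterminal B, add B -> .γ for every B-production
Closure: [S' -> .S, S -> .ccA, S -> .dc]


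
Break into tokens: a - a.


Scan left to right, longest-match per lexeme
Tokens: ID(a), OP(-), ID(a)


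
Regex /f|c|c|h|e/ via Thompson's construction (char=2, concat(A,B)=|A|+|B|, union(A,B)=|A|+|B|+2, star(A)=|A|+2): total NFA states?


Syntax tree has 5 char leaf(s), 4 union(s), 0 star(s)
chars contribute 5×2 = 10; each union adds +2; each star adds +2
Total: 10 + 8 + 0 = 18 states


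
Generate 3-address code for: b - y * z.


Break into single-operator statements:
t1 = y * z
t2 = b - t1


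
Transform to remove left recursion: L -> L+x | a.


Left-recursive alternatives: L+x; non-recursive: a
Introduce L': L -> aL', L' -> +xL' | ε


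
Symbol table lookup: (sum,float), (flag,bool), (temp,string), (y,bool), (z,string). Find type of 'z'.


Lookup 'z' → type string


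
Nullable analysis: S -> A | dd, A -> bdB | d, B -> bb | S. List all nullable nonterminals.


A nonterminal is nullable iff some alternative derives ε (directly, or every symbol in it is nullable)
Nullable: {}


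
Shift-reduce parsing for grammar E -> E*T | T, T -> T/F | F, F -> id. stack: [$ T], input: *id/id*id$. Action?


lookahead ∉ {/} so T won't extend; reduce E -> T
Action: reduce (E -> T)


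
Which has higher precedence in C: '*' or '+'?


'*' is multiplicative (level 10); '+' is additive (level 9)
Higher level binds tighter
'*' has higher precedence than '+'


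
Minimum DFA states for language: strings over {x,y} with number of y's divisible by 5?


Track (count of y) mod 5: states 0..4, accept at 0
Minimal DFA: 5 states


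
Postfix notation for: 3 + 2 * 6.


* has higher precedence, evaluate 2*6 first
Postfix: 3 2 6 * +


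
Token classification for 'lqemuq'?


Pattern: letter/underscore followed by alphanumerics, not a keyword
Type: IDENTIFIER


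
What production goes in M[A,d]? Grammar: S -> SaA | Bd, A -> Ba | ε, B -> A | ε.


For [A, d]: ε is nullable and 'd' ∈ FOLLOW(A)
Entry: A -> ε


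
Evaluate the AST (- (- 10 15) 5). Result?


Evaluate inner: (- 10 15) = -5
Evaluate root: (- -5 5) = -10
Result: -10


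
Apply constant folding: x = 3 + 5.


3 + 5 = 8 at compile time
Optimized: x = 8


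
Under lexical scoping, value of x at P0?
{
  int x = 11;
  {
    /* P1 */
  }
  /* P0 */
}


x declared in the same block as P0
x = 11


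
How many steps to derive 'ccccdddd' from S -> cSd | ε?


Derivation: S => cSd => ccSdd => cccSddd => ccccSdddd => ccccdddd
Steps: 5


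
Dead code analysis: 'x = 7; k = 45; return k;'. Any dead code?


x is assigned but never read
Dead: 'x = 7'


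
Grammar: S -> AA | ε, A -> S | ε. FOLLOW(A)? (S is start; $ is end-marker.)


$ ∈ FOLLOW(S). For each A -> αBβ: add FIRST(β)\{ε} to FOLLOW(B); if β nullable, add FOLLOW(A).
FOLLOW(A) = {$}


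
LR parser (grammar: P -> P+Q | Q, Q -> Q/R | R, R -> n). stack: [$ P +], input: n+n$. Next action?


no handle ('P+' is not any RHS); shift 'n'
Action: shift


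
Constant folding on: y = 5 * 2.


5 * 2 = 10 at compile time
Optimized: y = 10


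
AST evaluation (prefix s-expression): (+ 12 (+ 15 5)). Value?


Evaluate inner: (+ 15 5) = 20
Evaluate root: (+ 12 20) = 32
Result: 32


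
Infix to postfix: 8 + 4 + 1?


Left to right (same or higher precedence on left)
Postfix: 8 4 + 1 +


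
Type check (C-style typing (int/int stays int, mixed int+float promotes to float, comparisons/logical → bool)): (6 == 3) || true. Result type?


Operand types: bool || bool
Rule: logical operators take bool operands and yield bool
Result type: bool


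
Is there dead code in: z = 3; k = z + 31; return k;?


z is read by k's definition; k is returned
No dead code


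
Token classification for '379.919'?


Pattern: digits with a decimal point
Type: FLOAT_LITERAL


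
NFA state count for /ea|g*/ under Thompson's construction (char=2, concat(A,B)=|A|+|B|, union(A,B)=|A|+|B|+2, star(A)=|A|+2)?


Syntax tree has 3 char leaf(s), 1 union(s), 1 star(s)
chars contribute 3×2 = 6; each union adds +2; each star adds +2
Total: 6 + 2 + 2 = 10 states


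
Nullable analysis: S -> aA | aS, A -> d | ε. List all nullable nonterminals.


A nonterminal is nullable iff some alternative derives ε (directly, or every symbol in it is nullable)
Nullable: {A}


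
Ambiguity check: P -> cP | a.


right-linear, alternatives start with distinct terminals 'c' vs 'a': unique leftmost derivation
Unambiguous


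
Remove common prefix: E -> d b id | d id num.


Common prefix: 'd'
Factored: E -> d E', E' -> b id | id num


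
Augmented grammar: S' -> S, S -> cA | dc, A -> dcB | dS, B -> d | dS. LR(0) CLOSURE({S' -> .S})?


Start: S' -> .S
For each item with dot before a nonterminal B, add B -> .γ for every B-production
Closure: [S' -> .S, S -> .cA, S -> .dc]


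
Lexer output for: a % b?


Scan left to right, longest-match per lexeme
Tokens: ID(a), OP(%), ID(b)


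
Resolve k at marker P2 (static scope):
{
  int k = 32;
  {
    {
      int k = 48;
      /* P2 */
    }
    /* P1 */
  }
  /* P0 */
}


k declared in the same block as P2
k = 48


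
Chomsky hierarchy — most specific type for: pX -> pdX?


LHS has context (more than one symbol) and |LHS| ≤ |RHS|
Classification: Type 1 (Context-Sensitive)


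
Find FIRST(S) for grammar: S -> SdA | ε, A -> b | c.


Per alternative of S: FIRST(SdA) = {d}; FIRST(ε) = {ε}
FIRST(S) = {d, ε}


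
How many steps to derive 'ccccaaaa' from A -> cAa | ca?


Derivation: A => cAa => ccAaa => cccAaaa => ccccaaaa
Steps: 4


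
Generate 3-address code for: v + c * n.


Break into single-operator statements:
t1 = c * n
t2 = v + t1


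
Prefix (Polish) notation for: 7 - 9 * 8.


'*' binds tighter: tree is (- 7 (* 9 8))
Prefix: - 7 * 9 8


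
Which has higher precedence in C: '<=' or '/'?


'/' is multiplicative (level 10); '<=' is relational (level 7)
Higher level binds tighter
'/' has higher precedence than '<='


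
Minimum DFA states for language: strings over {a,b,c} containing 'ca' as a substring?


KMP-style automaton: 2 progress states + 1 absorbing accept = 3
Minimal DFA: 3 states


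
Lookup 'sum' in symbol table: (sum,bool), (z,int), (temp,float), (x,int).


Lookup 'sum' → type bool


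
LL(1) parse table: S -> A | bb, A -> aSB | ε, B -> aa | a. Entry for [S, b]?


For [S, b]: 'b' ∈ FIRST(bb)
Entry: S -> bb


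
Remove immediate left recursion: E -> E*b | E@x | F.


Left-recursive alternatives: E*b, E@x; non-recursive: F
Introduce E': E -> FE', E' -> *bE' | @xE' | ε


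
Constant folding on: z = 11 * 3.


11 * 3 = 33 at compile time
Optimized: z = 33


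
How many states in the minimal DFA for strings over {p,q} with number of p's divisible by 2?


Track (count of p) mod 2: states 0..1, accept at 0
Minimal DFA: 2 states


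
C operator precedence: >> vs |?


'>>' is shift (level 8); '|' is bitwise OR (level 3)
Higher level binds tighter
'>>' has higher precedence than '|'


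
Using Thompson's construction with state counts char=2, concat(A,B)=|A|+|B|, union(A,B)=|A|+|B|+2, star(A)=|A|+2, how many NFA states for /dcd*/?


Syntax tree has 3 char leaf(s), 0 union(s), 1 star(s)
chars contribute 3×2 = 6; each union adds +2; each star adds +2
Total: 6 + 0 + 2 = 8 states


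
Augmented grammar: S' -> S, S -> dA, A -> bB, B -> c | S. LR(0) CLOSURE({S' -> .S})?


Start: S' -> .S
For each item with dot before a nonterminal B, add B -> .γ for every B-production
Closure: [S' -> .S, S -> .dA]


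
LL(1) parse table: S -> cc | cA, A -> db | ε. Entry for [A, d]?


For [A, d]: 'd' ∈ FIRST(db)
Entry: A -> db


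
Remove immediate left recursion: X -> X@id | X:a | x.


Left-recursive alternatives: X@id, X:a; non-recursive: x
Introduce X': X -> xX', X' -> @idX' | :aX' | ε


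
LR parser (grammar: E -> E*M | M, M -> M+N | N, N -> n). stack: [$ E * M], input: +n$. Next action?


'+' can extend M; shift to build M -> M+N
Action: shift


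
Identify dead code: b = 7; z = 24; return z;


b is assigned but never read
Dead: 'b = 7'


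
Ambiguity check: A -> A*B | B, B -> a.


precedence layered via separate nonterminal B: deterministic
Unambiguous


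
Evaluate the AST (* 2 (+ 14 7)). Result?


Evaluate inner: (+ 14 7) = 21
Evaluate root: (* 2 21) = 42
Result: 42


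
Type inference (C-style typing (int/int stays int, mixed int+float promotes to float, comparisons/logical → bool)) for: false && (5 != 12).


Operand types: bool && bool
Rule: logical operators take bool operands and yield bool
Result type: bool


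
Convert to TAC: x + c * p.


Break into single-operator statements:
t1 = c * p
t2 = x + t1


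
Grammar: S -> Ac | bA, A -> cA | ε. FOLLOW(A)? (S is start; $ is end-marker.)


$ ∈ FOLLOW(S). For each A -> αBβ: add FIRST(β)\{ε} to FOLLOW(B); if β nullable, add FOLLOW(A).
FOLLOW(A) = {$, c}


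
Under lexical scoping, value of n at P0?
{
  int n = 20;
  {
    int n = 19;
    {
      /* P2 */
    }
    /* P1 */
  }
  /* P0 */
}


n declared in the same block as P0
n = 20


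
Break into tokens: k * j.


Scan left to right, longest-match per lexeme
Tokens: ID(k), OP(*), ID(j)


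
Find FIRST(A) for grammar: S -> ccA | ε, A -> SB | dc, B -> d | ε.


Per alternative of A: FIRST(SB) = {c, d, ε}; FIRST(dc) = {d}
FIRST(A) = {c, d, ε}


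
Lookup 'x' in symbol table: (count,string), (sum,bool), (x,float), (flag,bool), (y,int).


Lookup 'x' → type float


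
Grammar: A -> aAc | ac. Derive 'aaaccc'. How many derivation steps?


Derivation: A => aAc => aaAcc => aaaccc
Steps: 3


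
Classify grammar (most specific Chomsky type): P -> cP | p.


Right-linear: every RHS is a terminal or a terminal followed by one nonterminal
Classification: Type 3 (Regular)


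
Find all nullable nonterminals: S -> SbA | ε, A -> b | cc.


A nonterminal is nullable iff some alternative derives ε (directly, or every symbol in it is nullable)
Nullable: {S}


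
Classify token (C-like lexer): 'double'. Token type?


Pattern: reserved word
Type: KEYWORD


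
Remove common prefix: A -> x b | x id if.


Common prefix: 'x'
Factored: A -> x A', A' -> b | id if


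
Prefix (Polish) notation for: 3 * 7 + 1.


left-to-right (same/higher precedence on left): tree is (+ (* 3 7) 1)
Prefix: + * 3 7 1


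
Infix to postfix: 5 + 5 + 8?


Left to right (same or higher precedence on left)
Postfix: 5 5 + 8 +


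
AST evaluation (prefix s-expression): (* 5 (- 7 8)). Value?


Evaluate inner: (- 7 8) = -1
Evaluate root: (* 5 -1) = -5
Result: -5


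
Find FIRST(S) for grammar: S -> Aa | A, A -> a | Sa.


Per alternative of S: FIRST(Aa) = {a}; FIRST(A) = {a}
FIRST(S) = {a}


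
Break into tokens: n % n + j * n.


Scan left to right, longest-match per lexeme
Tokens: ID(n), OP(%), ID(n), OP(+), ID(j), OP(*), ID(n)


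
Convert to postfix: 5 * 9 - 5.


Left to right (same or higher precedence on left)
Postfix: 5 9 * 5 -


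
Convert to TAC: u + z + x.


Break into single-operator statements:
t1 = u + z
t2 = t1 + x


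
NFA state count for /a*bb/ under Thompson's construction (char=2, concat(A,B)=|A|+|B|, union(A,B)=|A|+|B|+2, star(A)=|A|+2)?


Syntax tree has 3 char leaf(s), 0 union(s), 1 star(s)
chars contribute 3×2 = 6; each union adds +2; each star adds +2
Total: 6 + 0 + 2 = 8 states


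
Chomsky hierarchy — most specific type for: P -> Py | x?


Left-linear: every RHS is a terminal or one nonterminal followed by a terminal
Classification: Type 3 (Regular)


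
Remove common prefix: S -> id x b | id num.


Common prefix: 'id'
Factored: S -> id S', S' -> x b | num


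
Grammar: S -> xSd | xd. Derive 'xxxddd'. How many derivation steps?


Derivation: S => xSd => xxSdd => xxxddd
Steps: 3


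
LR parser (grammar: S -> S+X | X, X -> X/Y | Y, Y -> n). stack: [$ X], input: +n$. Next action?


lookahead ∉ {/} so X won't extend; reduce S -> X
Action: reduce (S -> X)


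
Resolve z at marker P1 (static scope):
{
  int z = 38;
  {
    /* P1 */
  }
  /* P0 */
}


P1's block does not declare z; resolves to the enclosing declaration at depth 0
z = 38


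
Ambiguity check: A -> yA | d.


right-linear, alternatives start with distinct terminals 'y' vs 'd': unique leftmost derivation
Unambiguous


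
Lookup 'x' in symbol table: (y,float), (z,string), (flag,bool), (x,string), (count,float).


Lookup 'x' → type string


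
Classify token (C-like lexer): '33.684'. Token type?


Pattern: digits with a decimal point
Type: FLOAT_LITERAL


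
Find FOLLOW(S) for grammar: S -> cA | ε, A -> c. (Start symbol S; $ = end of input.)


$ ∈ FOLLOW(S). For each A -> αBβ: add FIRST(β)\{ε} to FOLLOW(B); if β nullable, add FOLLOW(A).
FOLLOW(S) = {$}


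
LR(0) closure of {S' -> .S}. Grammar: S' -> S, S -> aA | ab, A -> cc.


Start: S' -> .S
For each item with dot before a nonterminal B, add B -> .γ for every B-production
Closure: [S' -> .S, S -> .aA, S -> .ab]


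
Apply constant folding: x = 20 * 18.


20 * 18 = 360 at compile time
Optimized: x = 360


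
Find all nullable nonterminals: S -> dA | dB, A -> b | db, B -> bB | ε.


A nonterminal is nullable iff some alternative derives ε (directly, or every symbol in it is nullable)
Nullable: {B}


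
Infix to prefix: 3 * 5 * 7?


left-to-right (same/higher precedence on left): tree is (* (* 3 5) 7)
Prefix: * * 3 5 7


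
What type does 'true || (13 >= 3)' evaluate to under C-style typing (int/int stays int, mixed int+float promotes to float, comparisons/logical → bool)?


Operand types: bool || bool
Rule: logical operators take bool operands and yield bool
Result type: bool


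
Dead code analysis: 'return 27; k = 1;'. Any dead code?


statement follows a return and is unreachable
Dead: 'k = 1'
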